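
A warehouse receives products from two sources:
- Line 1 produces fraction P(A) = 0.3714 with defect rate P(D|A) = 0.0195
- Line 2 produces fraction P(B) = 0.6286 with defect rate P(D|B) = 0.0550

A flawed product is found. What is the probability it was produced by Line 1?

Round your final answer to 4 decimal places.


Let A = from Line 1, D = flawed

Given:
- P(A) = 0.3714, P(B) = 0.6286
- P(D|A) = 0.0195, P(D|B) = 0.0550

Step 1: Find P(D)
P(D) = P(D|A)P(A) + P(D|B)P(B)
     = 0.0195 × 0.3714 + 0.0550 × 0.6286
     = 0.00724230 + 0.03457300
     = 0.04181530

Step 2: Apply Bayes' theorem
P(A|D) = P(D|A)P(A) / P(D)
       = 0.00724230 / 0.04181530
       = 0.1732


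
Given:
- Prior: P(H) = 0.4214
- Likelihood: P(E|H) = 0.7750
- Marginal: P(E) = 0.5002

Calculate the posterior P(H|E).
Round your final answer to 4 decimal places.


Using Bayes' theorem:

P(H|E) = P(E|H) × P(H) / P(E)
       = 0.7750 × 0.4214 / 0.5002
       = 0.32658500 / 0.5002
       = 0.6529

The evidence strengthens our belief in H.
Prior: 0.4214 → Posterior: 0.6529


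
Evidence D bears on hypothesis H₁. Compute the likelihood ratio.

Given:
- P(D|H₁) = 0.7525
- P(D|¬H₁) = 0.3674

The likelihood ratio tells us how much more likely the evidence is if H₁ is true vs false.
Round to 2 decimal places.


Likelihood Ratio (LR) = P(D|H₁) / P(D|¬H₁)

LR = 0.7525 / 0.3674
   = 2.05

The evidence is 2.05 times more likely if H₁ is true than if H₁ is false.
Because LR exceeds 1, D is evidence for H₁.


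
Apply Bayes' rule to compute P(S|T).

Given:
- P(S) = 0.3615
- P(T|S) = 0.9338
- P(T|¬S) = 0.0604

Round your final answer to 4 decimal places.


Bayes' theorem: P(S|T) = P(T|S) × P(S) / P(T)

Step 1: Calculate P(T) using law of total probability
P(T) = P(T|S)P(S) + P(T|¬S)P(¬S)
     = 0.9338 × 0.3615 + 0.0604 × 0.6385
     = 0.33756870 + 0.03856540
     = 0.37613410

Step 2: Apply Bayes' theorem
P(S|T) = P(T|S) × P(S) / P(T)
       = 0.33756870 / 0.37613410
       = 0.8975


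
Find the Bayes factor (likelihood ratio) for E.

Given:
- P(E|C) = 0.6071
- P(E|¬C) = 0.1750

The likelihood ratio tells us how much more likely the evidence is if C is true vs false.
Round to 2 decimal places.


Likelihood Ratio (LR) = P(E|C) / P(E|¬C)

LR = 0.6071 / 0.1750
   = 3.47

The evidence is 3.47 times more likely if C is true than if C is false.
LR > 1, so observing E raises the odds in favor of C.


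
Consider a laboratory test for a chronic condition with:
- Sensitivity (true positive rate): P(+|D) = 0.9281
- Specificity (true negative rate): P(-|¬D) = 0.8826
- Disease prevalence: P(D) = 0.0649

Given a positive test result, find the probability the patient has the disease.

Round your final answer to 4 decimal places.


Let D = has disease, + = positive test

Given:
- P(D) = 0.0649 (prevalence)
- P(+|D) = 0.9281 (sensitivity)
- P(-|¬D) = 0.8826 (specificity)
- P(+|¬D) = 0.1174 (false positive rate = 1 - specificity)

Step 1: Find P(+)
P(+) = P(+|D)P(D) + P(+|¬D)P(¬D)
     = 0.9281 × 0.0649 + 0.1174 × 0.9351
     = 0.06023369 + 0.10978074
     = 0.17001443

Step 2: Apply Bayes' theorem for P(D|+)
P(D|+) = P(+|D)P(D) / P(+)
       = 0.06023369 / 0.17001443
       = 0.3543


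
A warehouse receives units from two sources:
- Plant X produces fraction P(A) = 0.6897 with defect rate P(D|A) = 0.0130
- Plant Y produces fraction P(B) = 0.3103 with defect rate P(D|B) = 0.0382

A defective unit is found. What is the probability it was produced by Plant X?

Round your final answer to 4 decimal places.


Let A = from Plant X, D = defective

Given:
- P(A) = 0.6897, P(B) = 0.3103
- P(D|A) = 0.0130, P(D|B) = 0.0382

Step 1: Find P(D)
P(D) = P(D|A)P(A) + P(D|B)P(B)
     = 0.0130 × 0.6897 + 0.0382 × 0.3103
     = 0.00896610 + 0.01185346
     = 0.02081956

Step 2: Apply Bayes' theorem
P(A|D) = P(D|A)P(A) / P(D)
       = 0.00896610 / 0.02081956
       = 0.4307


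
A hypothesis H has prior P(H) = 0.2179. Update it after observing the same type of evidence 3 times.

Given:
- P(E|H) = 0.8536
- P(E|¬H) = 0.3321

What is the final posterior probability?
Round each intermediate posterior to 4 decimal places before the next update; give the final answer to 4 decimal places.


Sequential Bayesian updating:

Initial prior: P(H) = 0.2179

Update 1:
  P(E) = 0.8536 × 0.2179 + 0.3321 × 0.7821 = 0.18599944 + 0.25973541 = 0.44573485
  P(H|E) = 0.18599944 / 0.44573485 = 0.4173

Update 2:
  P(E) = 0.8536 × 0.4173 + 0.3321 × 0.5827 = 0.35620728 + 0.19351467 = 0.54972195
  P(H|E) = 0.35620728 / 0.54972195 = 0.6480

Update 3:
  P(E) = 0.8536 × 0.6480 + 0.3321 × 0.3520 = 0.55313280 + 0.11689920 = 0.67003200
  P(H|E) = 0.55313280 / 0.67003200 = 0.8255

Final posterior: 0.8255


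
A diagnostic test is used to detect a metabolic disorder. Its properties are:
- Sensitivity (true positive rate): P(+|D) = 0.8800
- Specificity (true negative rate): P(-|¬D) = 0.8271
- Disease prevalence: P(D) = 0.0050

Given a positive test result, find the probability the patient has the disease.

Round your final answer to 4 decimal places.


Let D = has disease, + = positive test

Given:
- P(D) = 0.0050 (prevalence)
- P(+|D) = 0.8800 (sensitivity)
- P(-|¬D) = 0.8271 (specificity)
- P(+|¬D) = 0.1729 (false positive rate = 1 - specificity)

Step 1: Find P(+)
P(+) = P(+|D)P(D) + P(+|¬D)P(¬D)
     = 0.8800 × 0.0050 + 0.1729 × 0.9950
     = 0.00440000 + 0.17203550
     = 0.17643550

Step 2: Apply Bayes' theorem for P(D|+)
P(D|+) = P(+|D)P(D) / P(+)
       = 0.00440000 / 0.17643550
       = 0.0249


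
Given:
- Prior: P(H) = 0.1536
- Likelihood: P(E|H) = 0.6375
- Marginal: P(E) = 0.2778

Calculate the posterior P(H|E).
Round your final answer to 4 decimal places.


Using Bayes' theorem:

P(H|E) = P(E|H) × P(H) / P(E)
       = 0.6375 × 0.1536 / 0.2778
       = 0.09792000 / 0.2778
       = 0.3525

The evidence strengthens our belief in H.
Prior: 0.1536 → Posterior: 0.3525


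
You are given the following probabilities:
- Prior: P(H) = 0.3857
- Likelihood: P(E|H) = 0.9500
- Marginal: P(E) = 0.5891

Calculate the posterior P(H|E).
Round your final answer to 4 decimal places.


Using Bayes' theorem:

P(H|E) = P(E|H) × P(H) / P(E)
       = 0.9500 × 0.3857 / 0.5891
       = 0.36641500 / 0.5891
       = 0.6220

The evidence strengthens our belief in H.
Prior: 0.3857 → Posterior: 0.6220


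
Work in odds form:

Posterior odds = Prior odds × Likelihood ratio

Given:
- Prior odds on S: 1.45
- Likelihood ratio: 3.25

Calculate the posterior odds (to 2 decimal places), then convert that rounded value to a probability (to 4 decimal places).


Step 1: Calculate posterior odds
Posterior odds = Prior odds × LR
               = 1.45 × 3.25
               = 4.71

Step 2: Convert to probability
P(S|E) = Posterior odds / (1 + Posterior odds)
       = 4.71 / (1 + 4.71)
       = 4.71 / 5.71
       = 0.8249

The evidence increased P(S) from 0.5918 to 0.8249.


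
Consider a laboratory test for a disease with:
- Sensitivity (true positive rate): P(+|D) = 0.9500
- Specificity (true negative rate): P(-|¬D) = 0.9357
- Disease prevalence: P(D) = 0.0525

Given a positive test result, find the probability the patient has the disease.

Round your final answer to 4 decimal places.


Let D = has disease, + = positive test

Given:
- P(D) = 0.0525 (prevalence)
- P(+|D) = 0.9500 (sensitivity)
- P(-|¬D) = 0.9357 (specificity)
- P(+|¬D) = 0.0643 (false positive rate = 1 - specificity)

Step 1: Find P(+)
P(+) = P(+|D)P(D) + P(+|¬D)P(¬D)
     = 0.9500 × 0.0525 + 0.0643 × 0.9475
     = 0.04987500 + 0.06092425
     = 0.11079925

Step 2: Apply Bayes' theorem for P(D|+)
P(D|+) = P(+|D)P(D) / P(+)
       = 0.04987500 / 0.11079925
       = 0.4501


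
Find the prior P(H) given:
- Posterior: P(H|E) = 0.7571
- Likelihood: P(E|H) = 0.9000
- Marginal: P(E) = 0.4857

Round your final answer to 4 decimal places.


From Bayes' theorem: P(H|E) = P(E|H) × P(H) / P(E)

Rearranging for P(H):
P(H) = P(H|E) × P(E) / P(E|H)
     = 0.7571 × 0.4857 / 0.9000
     = 0.36772347 / 0.9000
     = 0.4086


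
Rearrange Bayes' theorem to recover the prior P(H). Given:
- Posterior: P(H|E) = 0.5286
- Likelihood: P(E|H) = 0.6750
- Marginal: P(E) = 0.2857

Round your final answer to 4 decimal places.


From Bayes' theorem: P(H|E) = P(E|H) × P(H) / P(E)

Rearranging for P(H):
P(H) = P(H|E) × P(E) / P(E|H)
     = 0.5286 × 0.2857 / 0.6750
     = 0.15102102 / 0.6750
     = 0.2237


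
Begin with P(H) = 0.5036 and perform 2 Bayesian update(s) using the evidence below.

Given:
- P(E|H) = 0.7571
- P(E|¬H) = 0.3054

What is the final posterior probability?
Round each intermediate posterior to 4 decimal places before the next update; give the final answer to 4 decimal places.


Sequential Bayesian updating:

Initial prior: P(H) = 0.5036

Update 1:
  P(E) = 0.7571 × 0.5036 + 0.3054 × 0.4964 = 0.38127556 + 0.15160056 = 0.53287612
  P(H|E) = 0.38127556 / 0.53287612 = 0.7155

Update 2:
  P(E) = 0.7571 × 0.7155 + 0.3054 × 0.2845 = 0.54170505 + 0.08688630 = 0.62859135
  P(H|E) = 0.54170505 / 0.62859135 = 0.8618

Final posterior: 0.8618


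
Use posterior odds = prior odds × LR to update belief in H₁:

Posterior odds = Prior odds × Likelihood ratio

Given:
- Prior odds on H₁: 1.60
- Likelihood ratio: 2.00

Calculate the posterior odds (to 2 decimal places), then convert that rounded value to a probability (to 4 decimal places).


Step 1: Calculate posterior odds
Posterior odds = Prior odds × LR
               = 1.60 × 2.00
               = 3.20

Step 2: Convert to probability
P(H₁|E) = Posterior odds / (1 + Posterior odds)
       = 3.20 / (1 + 3.20)
       = 3.20 / 4.20
       = 0.7619

The evidence increased P(H₁) from 0.6154 to 0.7619.


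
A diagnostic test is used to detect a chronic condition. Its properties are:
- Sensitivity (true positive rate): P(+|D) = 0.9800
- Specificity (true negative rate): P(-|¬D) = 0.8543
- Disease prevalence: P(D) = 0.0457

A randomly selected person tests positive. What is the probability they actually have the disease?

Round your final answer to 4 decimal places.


Let D = has disease, + = positive test

Given:
- P(D) = 0.0457 (prevalence)
- P(+|D) = 0.9800 (sensitivity)
- P(-|¬D) = 0.8543 (specificity)
- P(+|¬D) = 0.1457 (false positive rate = 1 - specificity)

Step 1: Find P(+)
P(+) = P(+|D)P(D) + P(+|¬D)P(¬D)
     = 0.9800 × 0.0457 + 0.1457 × 0.9543
     = 0.04478600 + 0.13904151
     = 0.18382751

Step 2: Apply Bayes' theorem for P(D|+)
P(D|+) = P(+|D)P(D) / P(+)
       = 0.04478600 / 0.18382751
       = 0.2436


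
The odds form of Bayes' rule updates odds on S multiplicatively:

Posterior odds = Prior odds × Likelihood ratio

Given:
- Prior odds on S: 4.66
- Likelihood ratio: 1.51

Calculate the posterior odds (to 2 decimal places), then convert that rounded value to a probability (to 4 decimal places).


Step 1: Calculate posterior odds
Posterior odds = Prior odds × LR
               = 4.66 × 1.51
               = 7.04

Step 2: Convert to probability
P(S|E) = Posterior odds / (1 + Posterior odds)
       = 7.04 / (1 + 7.04)
       = 7.04 / 8.04
       = 0.8756

The evidence increased P(S) from 0.8233 to 0.8756.


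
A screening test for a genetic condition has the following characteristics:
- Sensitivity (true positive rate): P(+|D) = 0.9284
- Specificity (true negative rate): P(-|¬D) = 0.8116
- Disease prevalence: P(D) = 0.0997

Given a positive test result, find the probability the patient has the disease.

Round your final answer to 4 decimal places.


Let D = has disease, + = positive test

Given:
- P(D) = 0.0997 (prevalence)
- P(+|D) = 0.9284 (sensitivity)
- P(-|¬D) = 0.8116 (specificity)
- P(+|¬D) = 0.1884 (false positive rate = 1 - specificity)

Step 1: Find P(+)
P(+) = P(+|D)P(D) + P(+|¬D)P(¬D)
     = 0.9284 × 0.0997 + 0.1884 × 0.9003
     = 0.09256148 + 0.16961652
     = 0.26217800

Step 2: Apply Bayes' theorem for P(D|+)
P(D|+) = P(+|D)P(D) / P(+)
       = 0.09256148 / 0.26217800
       = 0.3530


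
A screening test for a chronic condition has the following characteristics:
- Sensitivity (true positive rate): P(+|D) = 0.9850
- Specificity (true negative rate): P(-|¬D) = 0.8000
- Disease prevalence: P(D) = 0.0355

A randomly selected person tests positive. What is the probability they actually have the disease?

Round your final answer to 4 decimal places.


Let D = has disease, + = positive test

Given:
- P(D) = 0.0355 (prevalence)
- P(+|D) = 0.9850 (sensitivity)
- P(-|¬D) = 0.8000 (specificity)
- P(+|¬D) = 0.2000 (false positive rate = 1 - specificity)

Step 1: Find P(+)
P(+) = P(+|D)P(D) + P(+|¬D)P(¬D)
     = 0.9850 × 0.0355 + 0.2000 × 0.9645
     = 0.03496750 + 0.19290000
     = 0.22786750

Step 2: Apply Bayes' theorem for P(D|+)
P(D|+) = P(+|D)P(D) / P(+)
       = 0.03496750 / 0.22786750
       = 0.1535


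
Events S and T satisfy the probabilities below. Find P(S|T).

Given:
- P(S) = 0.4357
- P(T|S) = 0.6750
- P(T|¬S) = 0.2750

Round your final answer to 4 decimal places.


Bayes' theorem: P(S|T) = P(T|S) × P(S) / P(T)

Step 1: Calculate P(T) using law of total probability
P(T) = P(T|S)P(S) + P(T|¬S)P(¬S)
     = 0.6750 × 0.4357 + 0.2750 × 0.5643
     = 0.29409750 + 0.15518250
     = 0.44928000

Step 2: Apply Bayes' theorem
P(S|T) = P(T|S) × P(S) / P(T)
       = 0.29409750 / 0.44928000
       = 0.6546


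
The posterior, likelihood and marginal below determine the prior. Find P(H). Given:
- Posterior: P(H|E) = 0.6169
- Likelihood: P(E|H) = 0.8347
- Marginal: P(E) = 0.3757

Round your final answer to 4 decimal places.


From Bayes' theorem: P(H|E) = P(E|H) × P(H) / P(E)

Rearranging for P(H):
P(H) = P(H|E) × P(E) / P(E|H)
     = 0.6169 × 0.3757 / 0.8347
     = 0.23176933 / 0.8347
     = 0.2777


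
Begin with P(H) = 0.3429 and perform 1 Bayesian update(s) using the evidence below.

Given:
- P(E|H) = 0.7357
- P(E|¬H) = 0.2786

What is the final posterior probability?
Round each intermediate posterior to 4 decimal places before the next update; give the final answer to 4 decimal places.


Sequential Bayesian updating:

Initial prior: P(H) = 0.3429

Update 1:
  P(E) = 0.7357 × 0.3429 + 0.2786 × 0.6571 = 0.25227153 + 0.18306806 = 0.43533959
  P(H|E) = 0.25227153 / 0.43533959 = 0.5795

Final posterior: 0.5795


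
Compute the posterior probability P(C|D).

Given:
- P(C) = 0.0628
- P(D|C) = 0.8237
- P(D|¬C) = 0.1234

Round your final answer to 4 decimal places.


Bayes' theorem: P(C|D) = P(D|C) × P(C) / P(D)

Step 1: Calculate P(D) using law of total probability
P(D) = P(D|C)P(C) + P(D|¬C)P(¬C)
     = 0.8237 × 0.0628 + 0.1234 × 0.9372
     = 0.05172836 + 0.11565048
     = 0.16737884

Step 2: Apply Bayes' theorem
P(C|D) = P(D|C) × P(C) / P(D)
       = 0.05172836 / 0.16737884
       = 0.3090


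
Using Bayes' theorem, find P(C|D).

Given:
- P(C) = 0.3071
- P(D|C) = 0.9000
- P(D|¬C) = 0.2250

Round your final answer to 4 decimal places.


Bayes' theorem: P(C|D) = P(D|C) × P(C) / P(D)

Step 1: Calculate P(D) using law of total probability
P(D) = P(D|C)P(C) + P(D|¬C)P(¬C)
     = 0.9000 × 0.3071 + 0.2250 × 0.6929
     = 0.27639000 + 0.15590250
     = 0.43229250

Step 2: Apply Bayes' theorem
P(C|D) = P(D|C) × P(C) / P(D)
       = 0.27639000 / 0.43229250
       = 0.6394


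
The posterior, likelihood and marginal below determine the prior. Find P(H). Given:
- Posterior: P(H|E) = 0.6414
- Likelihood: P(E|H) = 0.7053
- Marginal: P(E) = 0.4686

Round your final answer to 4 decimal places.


From Bayes' theorem: P(H|E) = P(E|H) × P(H) / P(E)

Rearranging for P(H):
P(H) = P(H|E) × P(E) / P(E|H)
     = 0.6414 × 0.4686 / 0.7053
     = 0.30056004 / 0.7053
     = 0.4261


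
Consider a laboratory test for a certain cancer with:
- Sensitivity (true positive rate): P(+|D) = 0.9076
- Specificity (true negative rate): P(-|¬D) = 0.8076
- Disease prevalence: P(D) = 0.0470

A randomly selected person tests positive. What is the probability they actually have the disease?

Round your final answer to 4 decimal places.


Let D = has disease, + = positive test

Given:
- P(D) = 0.0470 (prevalence)
- P(+|D) = 0.9076 (sensitivity)
- P(-|¬D) = 0.8076 (specificity)
- P(+|¬D) = 0.1924 (false positive rate = 1 - specificity)

Step 1: Find P(+)
P(+) = P(+|D)P(D) + P(+|¬D)P(¬D)
     = 0.9076 × 0.0470 + 0.1924 × 0.9530
     = 0.04265720 + 0.18335720
     = 0.22601440

Step 2: Apply Bayes' theorem for P(D|+)
P(D|+) = P(+|D)P(D) / P(+)
       = 0.04265720 / 0.22601440
       = 0.1887


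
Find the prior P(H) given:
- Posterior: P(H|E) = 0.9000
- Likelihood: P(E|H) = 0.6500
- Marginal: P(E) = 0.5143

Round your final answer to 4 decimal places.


From Bayes' theorem: P(H|E) = P(E|H) × P(H) / P(E)

Rearranging for P(H):
P(H) = P(H|E) × P(E) / P(E|H)
     = 0.9000 × 0.5143 / 0.6500
     = 0.46287000 / 0.6500
     = 0.7121


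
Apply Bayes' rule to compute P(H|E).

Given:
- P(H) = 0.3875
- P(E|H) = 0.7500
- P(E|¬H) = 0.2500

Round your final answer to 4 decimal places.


Bayes' theorem: P(H|E) = P(E|H) × P(H) / P(E)

Step 1: Calculate P(E) using law of total probability
P(E) = P(E|H)P(H) + P(E|¬H)P(¬H)
     = 0.7500 × 0.3875 + 0.2500 × 0.6125
     = 0.29062500 + 0.15312500
     = 0.44375000

Step 2: Apply Bayes' theorem
P(H|E) = P(E|H) × P(H) / P(E)
       = 0.29062500 / 0.44375000
       = 0.6549


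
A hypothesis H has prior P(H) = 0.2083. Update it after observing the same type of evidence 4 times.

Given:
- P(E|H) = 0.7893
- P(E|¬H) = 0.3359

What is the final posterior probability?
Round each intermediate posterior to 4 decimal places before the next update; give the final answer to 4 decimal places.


Sequential Bayesian updating:

Initial prior: P(H) = 0.2083

Update 1:
  P(E) = 0.7893 × 0.2083 + 0.3359 × 0.7917 = 0.16441119 + 0.26593203 = 0.43034322
  P(H|E) = 0.16441119 / 0.43034322 = 0.3820

Update 2:
  P(E) = 0.7893 × 0.3820 + 0.3359 × 0.6180 = 0.30151260 + 0.20758620 = 0.50909880
  P(H|E) = 0.30151260 / 0.50909880 = 0.5922

Update 3:
  P(E) = 0.7893 × 0.5922 + 0.3359 × 0.4078 = 0.46742346 + 0.13698002 = 0.60440348
  P(H|E) = 0.46742346 / 0.60440348 = 0.7734

Update 4:
  P(E) = 0.7893 × 0.7734 + 0.3359 × 0.2266 = 0.61044462 + 0.07611494 = 0.68655956
  P(H|E) = 0.61044462 / 0.68655956 = 0.8891

Final posterior: 0.8891


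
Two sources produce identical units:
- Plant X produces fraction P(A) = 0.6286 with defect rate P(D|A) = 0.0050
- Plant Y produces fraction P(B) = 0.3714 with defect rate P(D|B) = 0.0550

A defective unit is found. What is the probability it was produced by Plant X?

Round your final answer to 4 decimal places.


Let A = from Plant X, D = defective

Given:
- P(A) = 0.6286, P(B) = 0.3714
- P(D|A) = 0.0050, P(D|B) = 0.0550

Step 1: Find P(D)
P(D) = P(D|A)P(A) + P(D|B)P(B)
     = 0.0050 × 0.6286 + 0.0550 × 0.3714
     = 0.00314300 + 0.02042700
     = 0.02357000

Step 2: Apply Bayes' theorem
P(A|D) = P(D|A)P(A) / P(D)
       = 0.00314300 / 0.02357000
       = 0.1333


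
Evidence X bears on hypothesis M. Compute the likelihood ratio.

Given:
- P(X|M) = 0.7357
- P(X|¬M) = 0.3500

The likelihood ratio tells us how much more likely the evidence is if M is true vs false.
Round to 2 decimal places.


Likelihood Ratio (LR) = P(X|M) / P(X|¬M)

LR = 0.7357 / 0.3500
   = 2.10

The evidence is 2.10 times more likely if M is true than if M is false.
Since LR > 1, the evidence supports M over ¬M.


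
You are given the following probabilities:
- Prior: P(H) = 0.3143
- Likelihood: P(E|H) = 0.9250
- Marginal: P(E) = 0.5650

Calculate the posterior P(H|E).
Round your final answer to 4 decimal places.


Using Bayes' theorem:

P(H|E) = P(E|H) × P(H) / P(E)
       = 0.9250 × 0.3143 / 0.5650
       = 0.29072750 / 0.5650
       = 0.5146

The evidence strengthens our belief in H.
Prior: 0.3143 → Posterior: 0.5146


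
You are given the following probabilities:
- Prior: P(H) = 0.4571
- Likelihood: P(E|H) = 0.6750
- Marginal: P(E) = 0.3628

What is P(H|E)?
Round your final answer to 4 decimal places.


Using Bayes' theorem:

P(H|E) = P(E|H) × P(H) / P(E)
       = 0.6750 × 0.4571 / 0.3628
       = 0.30854250 / 0.3628
       = 0.8504

The evidence strengthens our belief in H.
Prior: 0.4571 → Posterior: 0.8504


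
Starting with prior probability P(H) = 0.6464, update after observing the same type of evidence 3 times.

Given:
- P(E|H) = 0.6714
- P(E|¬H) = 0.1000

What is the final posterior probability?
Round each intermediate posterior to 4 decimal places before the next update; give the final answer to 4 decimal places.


Sequential Bayesian updating:

Initial prior: P(H) = 0.6464

Update 1:
  P(E) = 0.6714 × 0.6464 + 0.1000 × 0.3536 = 0.43399296 + 0.03536000 = 0.46935296
  P(H|E) = 0.43399296 / 0.46935296 = 0.9247

Update 2:
  P(E) = 0.6714 × 0.9247 + 0.1000 × 0.0753 = 0.62084358 + 0.00753000 = 0.62837358
  P(H|E) = 0.62084358 / 0.62837358 = 0.9880

Update 3:
  P(E) = 0.6714 × 0.9880 + 0.1000 × 0.0120 = 0.66334320 + 0.00120000 = 0.66454320
  P(H|E) = 0.66334320 / 0.66454320 = 0.9982

Final posterior: 0.9982


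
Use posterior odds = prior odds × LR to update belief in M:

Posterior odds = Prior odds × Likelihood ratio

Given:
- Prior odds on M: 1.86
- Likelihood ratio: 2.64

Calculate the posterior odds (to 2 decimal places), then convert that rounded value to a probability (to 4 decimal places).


Step 1: Calculate posterior odds
Posterior odds = Prior odds × LR
               = 1.86 × 2.64
               = 4.91

Step 2: Convert to probability
P(M|E) = Posterior odds / (1 + Posterior odds)
       = 4.91 / (1 + 4.91)
       = 4.91 / 5.91
       = 0.8308

The evidence increased P(M) from 0.6503 to 0.8308.


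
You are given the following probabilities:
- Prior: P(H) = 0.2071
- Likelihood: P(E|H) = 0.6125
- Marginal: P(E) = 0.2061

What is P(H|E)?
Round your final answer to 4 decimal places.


Using Bayes' theorem:

P(H|E) = P(E|H) × P(H) / P(E)
       = 0.6125 × 0.2071 / 0.2061
       = 0.12684875 / 0.2061
       = 0.6155

The evidence strengthens our belief in H.
Prior: 0.2071 → Posterior: 0.6155


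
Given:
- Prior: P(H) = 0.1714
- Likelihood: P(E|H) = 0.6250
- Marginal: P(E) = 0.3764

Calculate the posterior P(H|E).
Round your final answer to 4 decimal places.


Using Bayes' theorem:

P(H|E) = P(E|H) × P(H) / P(E)
       = 0.6250 × 0.1714 / 0.3764
       = 0.10712500 / 0.3764
       = 0.2846

The evidence strengthens our belief in H.
Prior: 0.1714 → Posterior: 0.2846


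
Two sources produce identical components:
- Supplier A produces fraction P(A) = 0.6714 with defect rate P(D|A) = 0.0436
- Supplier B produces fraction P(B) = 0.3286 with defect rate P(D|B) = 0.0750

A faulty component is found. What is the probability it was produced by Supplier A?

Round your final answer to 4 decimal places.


Let A = from Supplier A, D = faulty

Given:
- P(A) = 0.6714, P(B) = 0.3286
- P(D|A) = 0.0436, P(D|B) = 0.0750

Step 1: Find P(D)
P(D) = P(D|A)P(A) + P(D|B)P(B)
     = 0.0436 × 0.6714 + 0.0750 × 0.3286
     = 0.02927304 + 0.02464500
     = 0.05391804

Step 2: Apply Bayes' theorem
P(A|D) = P(D|A)P(A) / P(D)
       = 0.02927304 / 0.05391804
       = 0.5429


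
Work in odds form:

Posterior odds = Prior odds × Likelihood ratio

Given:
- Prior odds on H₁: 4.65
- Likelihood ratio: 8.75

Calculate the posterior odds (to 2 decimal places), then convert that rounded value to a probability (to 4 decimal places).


Step 1: Calculate posterior odds
Posterior odds = Prior odds × LR
               = 4.65 × 8.75
               = 40.69

Step 2: Convert to probability
P(H₁|E) = Posterior odds / (1 + Posterior odds)
       = 40.69 / (1 + 40.69)
       = 40.69 / 41.69
       = 0.9760

The evidence increased P(H₁) from 0.8230 to 0.9760.


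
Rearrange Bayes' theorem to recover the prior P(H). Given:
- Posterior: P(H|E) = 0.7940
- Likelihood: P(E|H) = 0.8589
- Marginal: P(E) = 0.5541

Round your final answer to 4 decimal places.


From Bayes' theorem: P(H|E) = P(E|H) × P(H) / P(E)

Rearranging for P(H):
P(H) = P(H|E) × P(E) / P(E|H)
     = 0.7940 × 0.5541 / 0.8589
     = 0.43995540 / 0.8589
     = 0.5122


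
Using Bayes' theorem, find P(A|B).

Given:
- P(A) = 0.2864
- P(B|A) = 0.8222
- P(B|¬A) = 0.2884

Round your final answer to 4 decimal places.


Bayes' theorem: P(A|B) = P(B|A) × P(A) / P(B)

Step 1: Calculate P(B) using law of total probability
P(B) = P(B|A)P(A) + P(B|¬A)P(¬A)
     = 0.8222 × 0.2864 + 0.2884 × 0.7136
     = 0.23547808 + 0.20580224
     = 0.44128032

Step 2: Apply Bayes' theorem
P(A|B) = P(B|A) × P(A) / P(B)
       = 0.23547808 / 0.44128032
       = 0.5336


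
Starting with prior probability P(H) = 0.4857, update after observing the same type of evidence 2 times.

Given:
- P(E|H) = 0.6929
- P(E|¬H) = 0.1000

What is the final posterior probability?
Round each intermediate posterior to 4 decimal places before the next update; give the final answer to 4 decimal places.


Sequential Bayesian updating:

Initial prior: P(H) = 0.4857

Update 1:
  P(E) = 0.6929 × 0.4857 + 0.1000 × 0.5143 = 0.33654153 + 0.05143000 = 0.38797153
  P(H|E) = 0.33654153 / 0.38797153 = 0.8674

Update 2:
  P(E) = 0.6929 × 0.8674 + 0.1000 × 0.1326 = 0.60102146 + 0.01326000 = 0.61428146
  P(H|E) = 0.60102146 / 0.61428146 = 0.9784

Final posterior: 0.9784


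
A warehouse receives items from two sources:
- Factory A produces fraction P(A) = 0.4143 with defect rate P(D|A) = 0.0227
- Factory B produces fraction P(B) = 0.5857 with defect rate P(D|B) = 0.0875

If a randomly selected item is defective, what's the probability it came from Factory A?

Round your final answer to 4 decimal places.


Let A = from Factory A, D = defective

Given:
- P(A) = 0.4143, P(B) = 0.5857
- P(D|A) = 0.0227, P(D|B) = 0.0875

Step 1: Find P(D)
P(D) = P(D|A)P(A) + P(D|B)P(B)
     = 0.0227 × 0.4143 + 0.0875 × 0.5857
     = 0.00940461 + 0.05124875
     = 0.06065336

Step 2: Apply Bayes' theorem
P(A|D) = P(D|A)P(A) / P(D)
       = 0.00940461 / 0.06065336
       = 0.1551


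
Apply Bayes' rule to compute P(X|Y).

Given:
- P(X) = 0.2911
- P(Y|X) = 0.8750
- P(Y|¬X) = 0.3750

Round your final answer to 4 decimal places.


Bayes' theorem: P(X|Y) = P(Y|X) × P(X) / P(Y)

Step 1: Calculate P(Y) using law of total probability
P(Y) = P(Y|X)P(X) + P(Y|¬X)P(¬X)
     = 0.8750 × 0.2911 + 0.3750 × 0.7089
     = 0.25471250 + 0.26583750
     = 0.52055000

Step 2: Apply Bayes' theorem
P(X|Y) = P(Y|X) × P(X) / P(Y)
       = 0.25471250 / 0.52055000
       = 0.4893


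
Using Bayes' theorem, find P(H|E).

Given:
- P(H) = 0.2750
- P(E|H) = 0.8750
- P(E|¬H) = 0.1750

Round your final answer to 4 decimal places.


Bayes' theorem: P(H|E) = P(E|H) × P(H) / P(E)

Step 1: Calculate P(E) using law of total probability
P(E) = P(E|H)P(H) + P(E|¬H)P(¬H)
     = 0.8750 × 0.2750 + 0.1750 × 0.7250
     = 0.24062500 + 0.12687500
     = 0.36750000

Step 2: Apply Bayes' theorem
P(H|E) = P(E|H) × P(H) / P(E)
       = 0.24062500 / 0.36750000
       = 0.6548


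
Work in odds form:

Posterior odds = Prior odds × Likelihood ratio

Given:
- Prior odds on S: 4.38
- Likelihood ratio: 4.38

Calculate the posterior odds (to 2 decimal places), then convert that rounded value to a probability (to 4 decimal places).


Step 1: Calculate posterior odds
Posterior odds = Prior odds × LR
               = 4.38 × 4.38
               = 19.18

Step 2: Convert to probability
P(S|E) = Posterior odds / (1 + Posterior odds)
       = 19.18 / (1 + 19.18)
       = 19.18 / 20.18
       = 0.9504

The evidence increased P(S) from 0.8141 to 0.9504.


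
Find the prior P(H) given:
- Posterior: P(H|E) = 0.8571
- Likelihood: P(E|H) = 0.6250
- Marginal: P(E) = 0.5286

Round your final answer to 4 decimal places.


From Bayes' theorem: P(H|E) = P(E|H) × P(H) / P(E)

Rearranging for P(H):
P(H) = P(H|E) × P(E) / P(E|H)
     = 0.8571 × 0.5286 / 0.6250
     = 0.45306306 / 0.6250
     = 0.7249


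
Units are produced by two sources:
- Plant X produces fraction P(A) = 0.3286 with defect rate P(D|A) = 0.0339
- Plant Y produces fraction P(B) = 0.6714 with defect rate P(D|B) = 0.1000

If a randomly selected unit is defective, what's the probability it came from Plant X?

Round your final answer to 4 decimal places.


Let A = from Plant X, D = defective

Given:
- P(A) = 0.3286, P(B) = 0.6714
- P(D|A) = 0.0339, P(D|B) = 0.1000

Step 1: Find P(D)
P(D) = P(D|A)P(A) + P(D|B)P(B)
     = 0.0339 × 0.3286 + 0.1000 × 0.6714
     = 0.01113954 + 0.06714000
     = 0.07827954

Step 2: Apply Bayes' theorem
P(A|D) = P(D|A)P(A) / P(D)
       = 0.01113954 / 0.07827954
       = 0.1423


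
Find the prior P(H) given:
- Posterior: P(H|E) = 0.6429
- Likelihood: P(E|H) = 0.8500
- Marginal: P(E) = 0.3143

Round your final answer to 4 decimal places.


From Bayes' theorem: P(H|E) = P(E|H) × P(H) / P(E)

Rearranging for P(H):
P(H) = P(H|E) × P(E) / P(E|H)
     = 0.6429 × 0.3143 / 0.8500
     = 0.20206347 / 0.8500
     = 0.2377


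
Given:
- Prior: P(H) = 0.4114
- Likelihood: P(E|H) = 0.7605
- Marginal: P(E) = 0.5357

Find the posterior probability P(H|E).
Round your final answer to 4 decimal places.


Using Bayes' theorem:

P(H|E) = P(E|H) × P(H) / P(E)
       = 0.7605 × 0.4114 / 0.5357
       = 0.31286970 / 0.5357
       = 0.5840

The evidence strengthens our belief in H.
Prior: 0.4114 → Posterior: 0.5840


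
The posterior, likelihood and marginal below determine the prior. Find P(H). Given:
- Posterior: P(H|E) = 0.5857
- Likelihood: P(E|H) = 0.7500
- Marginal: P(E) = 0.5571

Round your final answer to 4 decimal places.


From Bayes' theorem: P(H|E) = P(E|H) × P(H) / P(E)

Rearranging for P(H):
P(H) = P(H|E) × P(E) / P(E|H)
     = 0.5857 × 0.5571 / 0.7500
     = 0.32629347 / 0.7500
     = 0.4351


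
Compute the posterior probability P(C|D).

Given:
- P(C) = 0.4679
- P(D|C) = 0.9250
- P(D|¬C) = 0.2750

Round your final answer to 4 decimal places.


Bayes' theorem: P(C|D) = P(D|C) × P(C) / P(D)

Step 1: Calculate P(D) using law of total probability
P(D) = P(D|C)P(C) + P(D|¬C)P(¬C)
     = 0.9250 × 0.4679 + 0.2750 × 0.5321
     = 0.43280750 + 0.14632750
     = 0.57913500

Step 2: Apply Bayes' theorem
P(C|D) = P(D|C) × P(C) / P(D)
       = 0.43280750 / 0.57913500
       = 0.7473


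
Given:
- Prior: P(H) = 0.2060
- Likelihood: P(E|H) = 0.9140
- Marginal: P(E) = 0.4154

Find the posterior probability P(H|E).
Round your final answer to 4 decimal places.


Using Bayes' theorem:

P(H|E) = P(E|H) × P(H) / P(E)
       = 0.9140 × 0.2060 / 0.4154
       = 0.18828400 / 0.4154
       = 0.4533

The evidence strengthens our belief in H.
Prior: 0.2060 → Posterior: 0.4533


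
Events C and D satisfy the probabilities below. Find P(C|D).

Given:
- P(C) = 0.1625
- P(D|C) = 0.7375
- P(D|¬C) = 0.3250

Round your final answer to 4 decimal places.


Bayes' theorem: P(C|D) = P(D|C) × P(C) / P(D)

Step 1: Calculate P(D) using law of total probability
P(D) = P(D|C)P(C) + P(D|¬C)P(¬C)
     = 0.7375 × 0.1625 + 0.3250 × 0.8375
     = 0.11984375 + 0.27218750
     = 0.39203125

Step 2: Apply Bayes' theorem
P(C|D) = P(D|C) × P(C) / P(D)
       = 0.11984375 / 0.39203125
       = 0.3057


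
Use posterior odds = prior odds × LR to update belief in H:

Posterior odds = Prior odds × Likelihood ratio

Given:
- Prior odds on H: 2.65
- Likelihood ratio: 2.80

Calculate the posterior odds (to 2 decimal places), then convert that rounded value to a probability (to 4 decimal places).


Step 1: Calculate posterior odds
Posterior odds = Prior odds × LR
               = 2.65 × 2.80
               = 7.42

Step 2: Convert to probability
P(H|E) = Posterior odds / (1 + Posterior odds)
       = 7.42 / (1 + 7.42)
       = 7.42 / 8.42
       = 0.8812

The evidence increased P(H) from 0.7260 to 0.8812.


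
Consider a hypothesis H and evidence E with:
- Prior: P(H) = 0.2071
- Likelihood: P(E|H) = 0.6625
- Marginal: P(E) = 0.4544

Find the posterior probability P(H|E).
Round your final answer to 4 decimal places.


Using Bayes' theorem:

P(H|E) = P(E|H) × P(H) / P(E)
       = 0.6625 × 0.2071 / 0.4544
       = 0.13720375 / 0.4544
       = 0.3019

The evidence strengthens our belief in H.
Prior: 0.2071 → Posterior: 0.3019


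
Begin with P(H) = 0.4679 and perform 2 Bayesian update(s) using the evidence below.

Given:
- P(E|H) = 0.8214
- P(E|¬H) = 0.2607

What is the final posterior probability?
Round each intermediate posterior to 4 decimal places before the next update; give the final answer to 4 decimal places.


Sequential Bayesian updating:

Initial prior: P(H) = 0.4679

Update 1:
  P(E) = 0.8214 × 0.4679 + 0.2607 × 0.5321 = 0.38433306 + 0.13871847 = 0.52305153
  P(H|E) = 0.38433306 / 0.52305153 = 0.7348

Update 2:
  P(E) = 0.8214 × 0.7348 + 0.2607 × 0.2652 = 0.60356472 + 0.06913764 = 0.67270236
  P(H|E) = 0.60356472 / 0.67270236 = 0.8972

Final posterior: 0.8972


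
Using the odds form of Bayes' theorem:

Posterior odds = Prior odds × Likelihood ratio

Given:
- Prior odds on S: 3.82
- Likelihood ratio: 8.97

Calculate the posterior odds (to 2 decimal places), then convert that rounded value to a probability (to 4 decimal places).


Step 1: Calculate posterior odds
Posterior odds = Prior odds × LR
               = 3.82 × 8.97
               = 34.27

Step 2: Convert to probability
P(S|E) = Posterior odds / (1 + Posterior odds)
       = 34.27 / (1 + 34.27)
       = 34.27 / 35.27
       = 0.9716

The evidence increased P(S) from 0.7925 to 0.9716.


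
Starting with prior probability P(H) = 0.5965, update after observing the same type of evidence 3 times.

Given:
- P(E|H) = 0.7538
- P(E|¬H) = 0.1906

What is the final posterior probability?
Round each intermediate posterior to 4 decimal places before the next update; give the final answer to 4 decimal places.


Sequential Bayesian updating:

Initial prior: P(H) = 0.5965

Update 1:
  P(E) = 0.7538 × 0.5965 + 0.1906 × 0.4035 = 0.44964170 + 0.07690710 = 0.52654880
  P(H|E) = 0.44964170 / 0.52654880 = 0.8539

Update 2:
  P(E) = 0.7538 × 0.8539 + 0.1906 × 0.1461 = 0.64366982 + 0.02784666 = 0.67151648
  P(H|E) = 0.64366982 / 0.67151648 = 0.9585

Update 3:
  P(E) = 0.7538 × 0.9585 + 0.1906 × 0.0415 = 0.72251730 + 0.00790990 = 0.73042720
  P(H|E) = 0.72251730 / 0.73042720 = 0.9892

Final posterior: 0.9892


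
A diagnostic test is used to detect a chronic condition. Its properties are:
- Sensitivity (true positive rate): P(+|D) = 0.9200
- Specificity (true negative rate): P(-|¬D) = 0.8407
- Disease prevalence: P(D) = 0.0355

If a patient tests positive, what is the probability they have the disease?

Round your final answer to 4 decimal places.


Let D = has disease, + = positive test

Given:
- P(D) = 0.0355 (prevalence)
- P(+|D) = 0.9200 (sensitivity)
- P(-|¬D) = 0.8407 (specificity)
- P(+|¬D) = 0.1593 (false positive rate = 1 - specificity)

Step 1: Find P(+)
P(+) = P(+|D)P(D) + P(+|¬D)P(¬D)
     = 0.9200 × 0.0355 + 0.1593 × 0.9645
     = 0.03266000 + 0.15364485
     = 0.18630485

Step 2: Apply Bayes' theorem for P(D|+)
P(D|+) = P(+|D)P(D) / P(+)
       = 0.03266000 / 0.18630485
       = 0.1753


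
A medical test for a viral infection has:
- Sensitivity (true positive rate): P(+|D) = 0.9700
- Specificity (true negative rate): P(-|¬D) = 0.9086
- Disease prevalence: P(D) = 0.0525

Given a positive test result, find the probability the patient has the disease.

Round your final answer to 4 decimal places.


Let D = has disease, + = positive test

Given:
- P(D) = 0.0525 (prevalence)
- P(+|D) = 0.9700 (sensitivity)
- P(-|¬D) = 0.9086 (specificity)
- P(+|¬D) = 0.0914 (false positive rate = 1 - specificity)

Step 1: Find P(+)
P(+) = P(+|D)P(D) + P(+|¬D)P(¬D)
     = 0.9700 × 0.0525 + 0.0914 × 0.9475
     = 0.05092500 + 0.08660150
     = 0.13752650

Step 2: Apply Bayes' theorem for P(D|+)
P(D|+) = P(+|D)P(D) / P(+)
       = 0.05092500 / 0.13752650
       = 0.3703


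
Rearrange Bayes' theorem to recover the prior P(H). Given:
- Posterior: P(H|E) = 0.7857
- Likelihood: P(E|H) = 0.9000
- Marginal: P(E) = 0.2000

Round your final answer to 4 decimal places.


From Bayes' theorem: P(H|E) = P(E|H) × P(H) / P(E)

Rearranging for P(H):
P(H) = P(H|E) × P(E) / P(E|H)
     = 0.7857 × 0.2000 / 0.9000
     = 0.15714000 / 0.9000
     = 0.1746


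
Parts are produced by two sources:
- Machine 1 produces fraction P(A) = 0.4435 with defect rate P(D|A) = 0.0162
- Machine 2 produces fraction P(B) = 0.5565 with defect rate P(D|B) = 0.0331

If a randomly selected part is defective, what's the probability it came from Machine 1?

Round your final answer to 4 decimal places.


Let A = from Machine 1, D = defective

Given:
- P(A) = 0.4435, P(B) = 0.5565
- P(D|A) = 0.0162, P(D|B) = 0.0331

Step 1: Find P(D)
P(D) = P(D|A)P(A) + P(D|B)P(B)
     = 0.0162 × 0.4435 + 0.0331 × 0.5565
     = 0.00718470 + 0.01842015
     = 0.02560485

Step 2: Apply Bayes' theorem
P(A|D) = P(D|A)P(A) / P(D)
       = 0.00718470 / 0.02560485
       = 0.2806


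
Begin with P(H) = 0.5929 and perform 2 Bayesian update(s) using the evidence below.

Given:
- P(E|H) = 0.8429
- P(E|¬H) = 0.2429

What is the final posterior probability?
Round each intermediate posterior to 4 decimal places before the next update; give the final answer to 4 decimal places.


Sequential Bayesian updating:

Initial prior: P(H) = 0.5929

Update 1:
  P(E) = 0.8429 × 0.5929 + 0.2429 × 0.4071 = 0.49975541 + 0.09888459 = 0.59864000
  P(H|E) = 0.49975541 / 0.59864000 = 0.8348

Update 2:
  P(E) = 0.8429 × 0.8348 + 0.2429 × 0.1652 = 0.70365292 + 0.04012708 = 0.74378000
  P(H|E) = 0.70365292 / 0.74378000 = 0.9460

Final posterior: 0.9460


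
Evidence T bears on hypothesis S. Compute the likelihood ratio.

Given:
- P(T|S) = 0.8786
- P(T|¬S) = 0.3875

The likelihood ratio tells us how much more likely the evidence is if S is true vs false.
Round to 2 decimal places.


Likelihood Ratio (LR) = P(T|S) / P(T|¬S)

LR = 0.8786 / 0.3875
   = 2.27

The evidence is 2.27 times more likely if S is true than if S is false.
LR > 1, so observing T raises the odds in favor of S.


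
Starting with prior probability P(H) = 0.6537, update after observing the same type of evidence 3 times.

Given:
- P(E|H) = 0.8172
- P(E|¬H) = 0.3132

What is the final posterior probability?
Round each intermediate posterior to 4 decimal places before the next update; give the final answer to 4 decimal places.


Sequential Bayesian updating:

Initial prior: P(H) = 0.6537

Update 1:
  P(E) = 0.8172 × 0.6537 + 0.3132 × 0.3463 = 0.53420364 + 0.10846116 = 0.64266480
  P(H|E) = 0.53420364 / 0.64266480 = 0.8312

Update 2:
  P(E) = 0.8172 × 0.8312 + 0.3132 × 0.1688 = 0.67925664 + 0.05286816 = 0.73212480
  P(H|E) = 0.67925664 / 0.73212480 = 0.9278

Update 3:
  P(E) = 0.8172 × 0.9278 + 0.3132 × 0.0722 = 0.75819816 + 0.02261304 = 0.78081120
  P(H|E) = 0.75819816 / 0.78081120 = 0.9710

Final posterior: 0.9710


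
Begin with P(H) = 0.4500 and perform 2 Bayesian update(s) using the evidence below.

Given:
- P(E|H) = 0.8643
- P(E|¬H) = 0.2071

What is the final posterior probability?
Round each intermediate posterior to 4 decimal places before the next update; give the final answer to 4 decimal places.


Sequential Bayesian updating:

Initial prior: P(H) = 0.4500

Update 1:
  P(E) = 0.8643 × 0.4500 + 0.2071 × 0.5500 = 0.38893500 + 0.11390500 = 0.50284000
  P(H|E) = 0.38893500 / 0.50284000 = 0.7735

Update 2:
  P(E) = 0.8643 × 0.7735 + 0.2071 × 0.2265 = 0.66853605 + 0.04690815 = 0.71544420
  P(H|E) = 0.66853605 / 0.71544420 = 0.9344

Final posterior: 0.9344


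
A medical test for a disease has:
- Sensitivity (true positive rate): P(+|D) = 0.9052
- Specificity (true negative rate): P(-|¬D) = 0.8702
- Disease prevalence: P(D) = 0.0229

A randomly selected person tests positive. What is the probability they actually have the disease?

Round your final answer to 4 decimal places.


Let D = has disease, + = positive test

Given:
- P(D) = 0.0229 (prevalence)
- P(+|D) = 0.9052 (sensitivity)
- P(-|¬D) = 0.8702 (specificity)
- P(+|¬D) = 0.1298 (false positive rate = 1 - specificity)

Step 1: Find P(+)
P(+) = P(+|D)P(D) + P(+|¬D)P(¬D)
     = 0.9052 × 0.0229 + 0.1298 × 0.9771
     = 0.02072908 + 0.12682758
     = 0.14755666

Step 2: Apply Bayes' theorem for P(D|+)
P(D|+) = P(+|D)P(D) / P(+)
       = 0.02072908 / 0.14755666
       = 0.1405
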